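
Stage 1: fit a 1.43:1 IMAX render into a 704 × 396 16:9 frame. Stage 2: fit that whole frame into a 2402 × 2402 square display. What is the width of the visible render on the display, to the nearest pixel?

First fit — 1.43:1 IMAX into 704×396 spans the height: 566.28 × 396.00.
16:9 in 2402×2402: fills the width, so the intermediate becomes 2402.00 × 1351.12 — a scale of ×3.4119.
So the render's width is 566.28 × 3.4119 ≈ 1932.11.

1932 px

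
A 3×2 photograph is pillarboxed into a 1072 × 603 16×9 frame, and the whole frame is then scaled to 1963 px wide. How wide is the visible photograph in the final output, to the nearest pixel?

1656 px

Fitted into 1072×603, the photograph spans the height; its width is 603 × 3/2 ≈ 904.50 px.
The frame scales by 1963/1072 = 1.8312; 904.50 × 1.8312 ≈ 1656.28 px.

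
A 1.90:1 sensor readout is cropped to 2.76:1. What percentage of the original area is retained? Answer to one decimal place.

68.8%

2.76:1 is wider than 1.90:1, so the crop keeps the full width and trims the height.
Area ratio = (1.900)/(2.760) = 68.84% retained.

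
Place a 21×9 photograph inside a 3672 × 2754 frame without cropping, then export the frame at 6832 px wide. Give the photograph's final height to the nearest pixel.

2928 px

Fitted into 3672×2754, the photograph spans the width; its height is 3672 × 9/21 ≈ 1573.71 px.
The frame scales by 6832/3672 = 1.8606; 1573.71 × 1.8606 ≈ 2928.00 px.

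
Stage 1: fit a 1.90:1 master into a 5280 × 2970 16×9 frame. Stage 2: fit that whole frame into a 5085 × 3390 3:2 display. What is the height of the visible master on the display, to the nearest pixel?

First fit — 1.90:1 into 5280×2970 spans the width: 5280.00 × 2778.95.
Second fit — the 16×9 canvas into 5085×3390 spans the width: 5085.00 × 2860.31 (×0.9631 from 5280×2970).
Applying the same ×0.9631: 2778.95 → 2676.32.

2676 px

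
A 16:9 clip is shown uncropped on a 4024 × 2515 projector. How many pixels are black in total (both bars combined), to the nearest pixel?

16:9 is wider than 16:10, so it spans the full width.
The clip is 4024 × 9/16 ≈ 2263.5000 px tall.
2515 − 2263.5000 = 251.5000 px of bars.
That's 251.5000 × 4024 ≈ 1012036 black pixels.

1012036 pixels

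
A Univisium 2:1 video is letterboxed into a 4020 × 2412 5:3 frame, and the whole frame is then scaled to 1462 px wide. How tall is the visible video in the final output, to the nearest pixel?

731 px

In the 4020×2412 frame the video fills the width: height = 4020 × 1/2 ≈ 2010.00 px.
The frame scales by 1462/4020 = 0.3637; 2010.00 × 0.3637 ≈ 731.00 px.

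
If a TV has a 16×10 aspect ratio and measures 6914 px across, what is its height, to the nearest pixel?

4321 px

At 16×10, 6914·10/16 ≈ 4321.25.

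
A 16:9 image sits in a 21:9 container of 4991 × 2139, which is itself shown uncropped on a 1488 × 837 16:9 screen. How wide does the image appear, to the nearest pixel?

1134 px

Inside the 4991×2139 canvas the image is height-limited at 3802.67 × 2139.00.
Second fit — the 21:9 canvas into 1488×837 spans the width: 1488.00 × 637.71 (×0.2981 from 4991×2139).
The image scales with it: width 3802.67 × 0.2981 ≈ 1133.71.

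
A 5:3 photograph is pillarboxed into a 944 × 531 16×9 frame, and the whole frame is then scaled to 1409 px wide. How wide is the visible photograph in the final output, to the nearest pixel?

Fitted into 944×531, the photograph spans the height; its width is 531 × 5/3 ≈ 885.00 px.
The frame scales by 1409/944 = 1.4926; 885.00 × 1.4926 ≈ 1320.94 px.

1321 px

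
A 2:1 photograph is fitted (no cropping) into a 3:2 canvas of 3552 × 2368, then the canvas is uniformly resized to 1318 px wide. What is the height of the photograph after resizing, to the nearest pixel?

At 3552×2368 the photograph is width-limited, so height = 3552 × 1/2 ≈ 1776.00 px.
The frame scales by 1318/3552 = 0.3711; 1776.00 × 0.3711 ≈ 659.00 px.

659 px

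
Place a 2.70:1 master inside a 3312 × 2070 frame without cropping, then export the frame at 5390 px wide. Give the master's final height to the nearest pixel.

1996 px

Fitted into 3312×2070, the master spans the width; its height is 3312 / 2.700 ≈ 1226.67 px.
Scaling 3312 → 5390 is ×1.6274, so the height becomes 1226.67 × 1.6274 ≈ 1996.30 px.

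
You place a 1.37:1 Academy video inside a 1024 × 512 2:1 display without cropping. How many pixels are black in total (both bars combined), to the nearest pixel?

1.37:1 Academy is narrower than 2:1, so it spans the full height.
Content width = 512 × 1.370 ≈ 701.4400 px.
Black = 1024 − 701.4400 = 322.5600 px.
Bar area = 322.5600 × 512 ≈ 165151 px.

165151 pixels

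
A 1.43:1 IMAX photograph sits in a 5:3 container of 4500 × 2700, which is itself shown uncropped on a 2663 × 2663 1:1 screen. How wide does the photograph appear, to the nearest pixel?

2285 px

Inside the 4500×2700 canvas the photograph is height-limited at 3861.00 × 2700.00.
Second fit — the 5:3 canvas into 2663×2663 spans the width: 2663.00 × 1597.80 (×0.5918 from 4500×2700).
The photograph scales with it: width 3861.00 × 0.5918 ≈ 2284.85.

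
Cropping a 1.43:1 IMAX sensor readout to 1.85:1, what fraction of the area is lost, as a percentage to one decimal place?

22.7%

The width stays; only height is cut (since 1.85:1 is wider than 1.43:1 IMAX).
Area ratio = (1.430)/(1.850) = 77.30%; the remaining 22.70% is cropped out.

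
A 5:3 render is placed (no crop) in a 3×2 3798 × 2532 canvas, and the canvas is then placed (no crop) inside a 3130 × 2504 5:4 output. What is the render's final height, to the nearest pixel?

1878 px

First fit — 5:3 into 3798×2532 spans the width: 3798.00 × 2278.80.
The 3×2 canvas is width-limited in 3130×2504, giving 3130.00 × 2086.67; scale factor 0.8241.
So the render's height is 2278.80 × 0.8241 ≈ 1878.00.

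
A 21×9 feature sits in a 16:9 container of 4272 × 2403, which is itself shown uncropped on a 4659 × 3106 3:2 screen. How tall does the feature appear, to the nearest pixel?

21×9 in 4272×2403: fills the width, so the feature is 4272.00 × 1830.86.
16:9 in 4659×3106: fills the width, so the intermediate becomes 4659.00 × 2620.69 — a scale of ×1.0906.
So the feature's height is 1830.86 × 1.0906 ≈ 1996.71.

1997 px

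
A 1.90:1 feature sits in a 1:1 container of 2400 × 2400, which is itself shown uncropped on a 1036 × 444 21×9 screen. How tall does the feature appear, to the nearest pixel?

Inside the 2400×2400 canvas the feature is width-limited at 2400.00 × 1263.16.
1:1 in 1036×444: fills the height, so the intermediate becomes 444.00 × 444.00 — a scale of ×0.1850.
Applying the same ×0.1850: 1263.16 → 233.68.

234 px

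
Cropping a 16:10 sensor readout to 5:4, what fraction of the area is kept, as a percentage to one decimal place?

The height stays; only width is cut (since 5:4 is narrower than 16:10).
Area ratio = (1.250)/(1.600) = 78.12% retained.

78.1%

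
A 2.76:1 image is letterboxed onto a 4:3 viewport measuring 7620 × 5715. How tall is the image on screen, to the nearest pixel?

2761 px

Since 2.760 > 1.333, the image is width-limited.
Content height = 7620 / 2.760 ≈ 2760.87 px.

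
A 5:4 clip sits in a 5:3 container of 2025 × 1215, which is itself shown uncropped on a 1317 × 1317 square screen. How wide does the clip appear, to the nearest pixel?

5:4 in 2025×1215: fills the height, so the clip is 1518.75 × 1215.00.
5:3 in 1317×1317: fills the width, so the intermediate becomes 1317.00 × 790.20 — a scale of ×0.6504.
Applying the same ×0.6504: 1518.75 → 987.75.

988 px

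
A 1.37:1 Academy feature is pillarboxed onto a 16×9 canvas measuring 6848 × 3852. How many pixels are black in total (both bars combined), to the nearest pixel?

6050568 pixels

1.37:1 Academy (1.370) < 16×9 (1.778), so the feature fills the height.
The feature is 3852 × 1.370 ≈ 5277.2400 px wide.
6848 − 5277.2400 = 1570.7600 px of bars.
Bar area = 1570.7600 × 3852 ≈ 6050568 px.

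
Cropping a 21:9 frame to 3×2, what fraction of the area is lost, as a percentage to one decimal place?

3×2 is narrower than 21:9, so the crop keeps the full height and trims the width.
Fraction kept = (1.500)/(2.333) ≈ 64.29%, so 35.71% is lost.

35.7%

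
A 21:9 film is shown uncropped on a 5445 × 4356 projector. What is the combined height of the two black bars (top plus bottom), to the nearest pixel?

21:9 (2.333) > 5:4 (1.250), so the film fills the width.
The film is 5445 × 9/21 ≈ 2333.57 px tall.
4356 − 2333.57 = 2022.43 px of bars.

2022 px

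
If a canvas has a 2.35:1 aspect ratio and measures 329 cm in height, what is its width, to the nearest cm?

At 2.35:1, 329 × 2.350 ≈ 773.15.

773 cm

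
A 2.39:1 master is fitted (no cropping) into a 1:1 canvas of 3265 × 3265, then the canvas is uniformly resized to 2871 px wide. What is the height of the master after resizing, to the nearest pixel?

At 3265×3265 the master is width-limited, so height = 3265 / 2.390 ≈ 1366.11 px.
Scaling 3265 → 2871 is ×0.8793, so the height becomes 1366.11 × 0.8793 ≈ 1201.26 px.

1201 px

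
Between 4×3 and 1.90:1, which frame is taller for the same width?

4×3

4×3 = 1.333 and 1.9; 1.9 > 1.333. The smaller width-to-height ratio is the taller frame.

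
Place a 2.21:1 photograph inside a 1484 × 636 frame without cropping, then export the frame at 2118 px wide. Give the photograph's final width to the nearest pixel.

Fitted into 1484×636, the photograph spans the height; its width is 636 × 2.210 ≈ 1405.56 px.
The frame scales by 2118/1484 = 1.4272; 1405.56 × 1.4272 ≈ 2006.05 px.

2006 px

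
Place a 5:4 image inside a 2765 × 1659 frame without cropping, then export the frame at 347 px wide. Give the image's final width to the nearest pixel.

In the 2765×1659 frame the image fills the height: width = 1659 × 5/4 ≈ 2073.75 px.
Resizing to 347 px wide multiplies everything by 0.1255: 2073.75 → 260.25 px.

260 px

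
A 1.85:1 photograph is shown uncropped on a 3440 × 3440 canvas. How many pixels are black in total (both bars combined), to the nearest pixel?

5437059 pixels

Since 1.850 > 1.000, the photograph is width-limited.
The photograph is 3440 / 1.850 ≈ 1859.4595 px tall.
Leftover height: 3440 − 1859.4595 = 1580.5405 px.
Across the 3440-px span: 1580.5405 × 3440 ≈ 5437059 px.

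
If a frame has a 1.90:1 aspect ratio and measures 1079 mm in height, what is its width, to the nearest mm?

2050 mm

At 1.90:1, 1079 × 1.900 ≈ 2050.10.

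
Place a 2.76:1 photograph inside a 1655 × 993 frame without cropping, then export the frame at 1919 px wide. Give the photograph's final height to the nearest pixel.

Fitted into 1655×993, the photograph spans the width; its height is 1655 / 2.760 ≈ 599.64 px.
Scaling 1655 → 1919 is ×1.1595, so the height becomes 599.64 × 1.1595 ≈ 695.29 px.

695 px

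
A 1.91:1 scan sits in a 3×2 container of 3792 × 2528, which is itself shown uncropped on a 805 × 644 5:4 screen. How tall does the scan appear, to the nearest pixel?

First fit — 1.91:1 into 3792×2528 spans the width: 3792.00 × 1985.34.
The 3×2 canvas is width-limited in 805×644, giving 805.00 × 536.67; scale factor 0.2123.
The scan scales with it: height 1985.34 × 0.2123 ≈ 421.47.

421 px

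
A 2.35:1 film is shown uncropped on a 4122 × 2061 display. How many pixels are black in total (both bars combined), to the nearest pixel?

2.35:1 (2.350) > 2:1 (2.000), so the film fills the width.
Content height = 4122 / 2.350 ≈ 1754.0426 px.
2061 − 1754.0426 = 306.9574 px of bars.
Bar area = 306.9574 × 4122 ≈ 1265279 px.

1265279 pixels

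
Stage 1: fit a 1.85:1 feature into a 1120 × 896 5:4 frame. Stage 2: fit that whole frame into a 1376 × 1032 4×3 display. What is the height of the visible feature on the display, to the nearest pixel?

697 px

1.85:1 in 1120×896: fills the width, so the feature is 1120.00 × 605.41.
Second fit — the 5:4 canvas into 1376×1032 spans the height: 1290.00 × 1032.00 (×1.1518 from 1120×896).
The feature scales with it: height 605.41 × 1.1518 ≈ 697.30.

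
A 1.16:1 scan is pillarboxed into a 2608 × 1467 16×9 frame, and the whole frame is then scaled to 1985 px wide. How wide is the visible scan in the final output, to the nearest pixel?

1295 px

Fitted into 2608×1467, the scan spans the height; its width is 1467 × 1.160 ≈ 1701.72 px.
The frame scales by 1985/2608 = 0.7611; 1701.72 × 0.7611 ≈ 1295.21 px.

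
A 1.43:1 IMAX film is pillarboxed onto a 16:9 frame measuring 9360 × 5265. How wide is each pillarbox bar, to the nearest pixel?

1.43:1 IMAX (1.430) < 16:9 (1.778), so the film fills the height.
That makes the image 7528.95 px wide (5265 × 1.430).
Black = 9360 − 7528.95 = 1831.05 px, or 915.52 per bar.

916 px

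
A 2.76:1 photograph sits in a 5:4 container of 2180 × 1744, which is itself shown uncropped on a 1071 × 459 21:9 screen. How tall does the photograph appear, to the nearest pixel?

Inside the 2180×1744 canvas the photograph is width-limited at 2180.00 × 789.86.
5:4 in 1071×459: fills the height, so the intermediate becomes 573.75 × 459.00 — a scale of ×0.2632.
Applying the same ×0.2632: 789.86 → 207.88.

208 px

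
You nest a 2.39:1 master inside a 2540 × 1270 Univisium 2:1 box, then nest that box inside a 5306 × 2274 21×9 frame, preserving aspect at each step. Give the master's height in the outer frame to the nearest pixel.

First fit — 2.39:1 into 2540×1270 spans the width: 2540.00 × 1062.76.
Second fit — the Univisium 2:1 canvas into 5306×2274 spans the height: 4548.00 × 2274.00 (×1.7906 from 2540×1270).
Applying the same ×1.7906: 1062.76 → 1902.93.

1903 px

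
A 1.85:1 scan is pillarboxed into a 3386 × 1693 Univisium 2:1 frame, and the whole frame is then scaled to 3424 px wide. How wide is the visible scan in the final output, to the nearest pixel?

3167 px

In the 3386×1693 frame the scan fills the height: width = 1693 × 1.850 ≈ 3132.05 px.
Resizing to 3424 px wide multiplies everything by 1.0112: 3132.05 → 3167.20 px.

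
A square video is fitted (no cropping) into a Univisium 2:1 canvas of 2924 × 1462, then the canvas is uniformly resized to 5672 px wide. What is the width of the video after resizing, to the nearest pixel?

2836 px

At 2924×1462 the video is height-limited, so width = 1462 × 1/1 ≈ 1462.00 px.
Scaling 2924 → 5672 is ×1.9398, so the width becomes 1462.00 × 1.9398 ≈ 2836.00 px.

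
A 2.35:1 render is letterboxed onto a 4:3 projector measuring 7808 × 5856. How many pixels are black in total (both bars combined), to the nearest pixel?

Since 2.350 > 1.333, the render is width-limited.
The render is 7808 / 2.350 ≈ 3322.5532 px tall.
Leftover height: 5856 − 3322.5532 = 2533.4468 px.
Bar area = 2533.4468 × 7808 ≈ 19781153 px.

19781153 pixels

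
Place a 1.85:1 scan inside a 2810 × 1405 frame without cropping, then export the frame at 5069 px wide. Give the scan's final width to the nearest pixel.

Fitted into 2810×1405, the scan spans the height; its width is 1405 × 1.850 ≈ 2599.25 px.
Resizing to 5069 px wide multiplies everything by 1.8039: 2599.25 → 4688.82 px.

4689 px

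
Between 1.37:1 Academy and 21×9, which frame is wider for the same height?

1.37 and 21×9 = 2.333; 2.333 > 1.37.

21×9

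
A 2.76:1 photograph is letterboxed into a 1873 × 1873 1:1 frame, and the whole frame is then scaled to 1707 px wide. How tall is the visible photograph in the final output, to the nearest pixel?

618 px

In the 1873×1873 frame the photograph fills the width: height = 1873 / 2.760 ≈ 678.62 px.
Resizing to 1707 px wide multiplies everything by 0.9114: 678.62 → 618.48 px.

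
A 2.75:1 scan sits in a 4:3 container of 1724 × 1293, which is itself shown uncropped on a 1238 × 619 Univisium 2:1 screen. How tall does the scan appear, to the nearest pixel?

2.75:1 in 1724×1293: fills the width, so the scan is 1724.00 × 626.91.
Second fit — the 4:3 canvas into 1238×619 spans the height: 825.33 × 619.00 (×0.4787 from 1724×1293).
Applying the same ×0.4787: 626.91 → 300.12.

300 px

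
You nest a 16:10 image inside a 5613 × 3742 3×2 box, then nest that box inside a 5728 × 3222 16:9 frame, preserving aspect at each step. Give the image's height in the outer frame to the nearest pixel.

16:10 in 5613×3742: fills the width, so the image is 5613.00 × 3508.12.
Second fit — the 3×2 canvas into 5728×3222 spans the height: 4833.00 × 3222.00 (×0.8610 from 5613×3742).
Applying the same ×0.8610: 3508.12 → 3020.62.

3021 px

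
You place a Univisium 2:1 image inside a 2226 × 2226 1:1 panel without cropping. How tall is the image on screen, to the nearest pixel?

1113 px

Since 2.000 > 1.000, the image is width-limited.
The image is 2226 × 1/2 ≈ 1113.00 px tall.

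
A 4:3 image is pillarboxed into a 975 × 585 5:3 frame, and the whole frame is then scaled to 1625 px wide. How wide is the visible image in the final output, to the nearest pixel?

1300 px

In the 975×585 frame the image fills the height: width = 585 × 4/3 ≈ 780.00 px.
Resizing to 1625 px wide multiplies everything by 1.6667: 780.00 → 1300.00 px.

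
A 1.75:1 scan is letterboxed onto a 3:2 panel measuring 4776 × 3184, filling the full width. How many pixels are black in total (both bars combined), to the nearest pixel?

Content height = 4776 / 1.750 ≈ 2729.1429 px.
3184 − 2729.1429 = 454.8571 px of bars.
That's 454.8571 × 4776 ≈ 2172398 black pixels.

2172398 pixels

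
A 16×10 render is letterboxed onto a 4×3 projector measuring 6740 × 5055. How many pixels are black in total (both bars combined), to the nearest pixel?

5678450 pixels

16×10 is wider than 4×3, so it spans the full width.
Content height = 6740 × 10/16 ≈ 4212.5000 px.
5055 − 4212.5000 = 842.5000 px of bars.
Bar area = 842.5000 × 6740 ≈ 5678450 px.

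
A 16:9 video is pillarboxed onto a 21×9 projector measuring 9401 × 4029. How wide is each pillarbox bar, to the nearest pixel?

1119 px

Since 1.778 < 2.333, the video is height-limited.
That makes the image 7162.67 px wide (4029 × 16/9).
Leftover width: 9401 − 7162.67 = 2238.33 px → 1119.17 each side.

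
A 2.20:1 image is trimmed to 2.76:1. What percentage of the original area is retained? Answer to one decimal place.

Going from 2.20:1 to 2.76:1 means cutting height while keeping width.
Fraction kept = (2.200)/(2.760) ≈ 79.71%.

79.7%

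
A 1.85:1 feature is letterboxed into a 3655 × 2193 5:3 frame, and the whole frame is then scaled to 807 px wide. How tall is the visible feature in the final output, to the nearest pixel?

436 px

At 3655×2193 the feature is width-limited, so height = 3655 / 1.850 ≈ 1975.68 px.
The frame scales by 807/3655 = 0.2208; 1975.68 × 0.2208 ≈ 436.22 px.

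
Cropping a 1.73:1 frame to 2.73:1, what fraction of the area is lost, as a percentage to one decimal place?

36.6%

The width stays; only height is cut (since 2.73:1 is wider than 1.73:1).
Area ratio = (1.730)/(2.730) = 63.37%; the remaining 36.63% is cropped out.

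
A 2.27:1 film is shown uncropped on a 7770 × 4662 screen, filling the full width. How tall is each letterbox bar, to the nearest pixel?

The film is 7770 / 2.270 ≈ 3422.91 px tall.
4662 − 3422.91 = 1239.09 px of bars (619.55 each).

620 px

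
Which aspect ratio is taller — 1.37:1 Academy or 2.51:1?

1.37:1 Academy

1.37 and 2.51; 2.51 > 1.37. The smaller width-to-height ratio is the taller frame.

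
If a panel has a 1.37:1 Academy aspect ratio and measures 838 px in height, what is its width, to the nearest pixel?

838 × 1.370 = 1148.06.

1148 px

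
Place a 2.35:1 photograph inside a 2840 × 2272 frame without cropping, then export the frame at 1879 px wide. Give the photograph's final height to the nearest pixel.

In the 2840×2272 frame the photograph fills the width: height = 2840 / 2.350 ≈ 1208.51 px.
The frame scales by 1879/2840 = 0.6616; 1208.51 × 0.6616 ≈ 799.57 px.

800 px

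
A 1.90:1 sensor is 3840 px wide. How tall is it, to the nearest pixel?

2021 px

At 1.90:1, 3840 / 1.900 ≈ 2021.05.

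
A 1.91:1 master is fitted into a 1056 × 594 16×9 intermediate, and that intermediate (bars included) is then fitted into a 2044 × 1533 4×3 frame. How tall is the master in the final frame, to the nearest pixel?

1070 px

First fit — 1.91:1 into 1056×594 spans the width: 1056.00 × 552.88.
The 16×9 canvas is width-limited in 2044×1533, giving 2044.00 × 1149.75; scale factor 1.9356.
Applying the same ×1.9356: 552.88 → 1070.16.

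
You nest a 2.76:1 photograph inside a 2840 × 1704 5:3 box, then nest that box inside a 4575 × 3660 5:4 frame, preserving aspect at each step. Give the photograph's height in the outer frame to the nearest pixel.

First fit — 2.76:1 into 2840×1704 spans the width: 2840.00 × 1028.99.
Second fit — the 5:3 canvas into 4575×3660 spans the width: 4575.00 × 2745.00 (×1.6109 from 2840×1704).
So the photograph's height is 1028.99 × 1.6109 ≈ 1657.61.

1658 px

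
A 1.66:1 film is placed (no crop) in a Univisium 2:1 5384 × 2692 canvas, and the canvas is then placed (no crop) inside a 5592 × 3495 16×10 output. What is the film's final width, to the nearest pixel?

First fit — 1.66:1 into 5384×2692 spans the height: 4468.72 × 2692.00.
The Univisium 2:1 canvas is width-limited in 5592×3495, giving 5592.00 × 2796.00; scale factor 1.0386.
So the film's width is 4468.72 × 1.0386 ≈ 4641.36.

4641 px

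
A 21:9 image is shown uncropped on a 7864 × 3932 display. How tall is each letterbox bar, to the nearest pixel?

281 px

21:9 (2.333) > 2:1 (2.000), so the image fills the width.
The image is 7864 × 9/21 ≈ 3370.29 px tall.
3932 − 3370.29 = 561.71 px of bars (280.86 each).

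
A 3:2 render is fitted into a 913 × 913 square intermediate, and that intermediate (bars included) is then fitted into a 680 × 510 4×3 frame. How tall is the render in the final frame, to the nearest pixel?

340 px

Inside the 913×913 canvas the render is width-limited at 913.00 × 608.67.
square in 680×510: fills the height, so the intermediate becomes 510.00 × 510.00 — a scale of ×0.5586.
So the render's height is 608.67 × 0.5586 ≈ 340.00.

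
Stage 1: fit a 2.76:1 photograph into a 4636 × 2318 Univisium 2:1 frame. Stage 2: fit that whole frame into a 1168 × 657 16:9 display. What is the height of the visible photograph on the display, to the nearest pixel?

423 px

First fit — 2.76:1 into 4636×2318 spans the width: 4636.00 × 1679.71.
Univisium 2:1 in 1168×657: fills the width, so the intermediate becomes 1168.00 × 584.00 — a scale of ×0.2519.
The photograph scales with it: height 1679.71 × 0.2519 ≈ 423.19.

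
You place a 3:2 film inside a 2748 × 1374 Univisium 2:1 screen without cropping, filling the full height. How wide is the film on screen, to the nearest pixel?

2061 px

Content width = 1374 × 3/2 ≈ 2061.00 px.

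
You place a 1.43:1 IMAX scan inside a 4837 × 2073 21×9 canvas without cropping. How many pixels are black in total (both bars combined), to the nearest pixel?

3881921 pixels

1.43:1 IMAX (1.430) < 21×9 (2.333), so the scan fills the height.
The scan is 2073 × 1.430 ≈ 2964.3900 px wide.
Black = 4837 − 2964.3900 = 1872.6100 px.
Across the 2073-px span: 1872.6100 × 2073 ≈ 3881921 px.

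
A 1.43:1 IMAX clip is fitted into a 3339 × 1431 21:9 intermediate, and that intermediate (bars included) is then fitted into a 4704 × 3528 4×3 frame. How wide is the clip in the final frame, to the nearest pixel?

2883 px

Inside the 3339×1431 canvas the clip is height-limited at 2046.33 × 1431.00.
The 21:9 canvas is width-limited in 4704×3528, giving 4704.00 × 2016.00; scale factor 1.4088.
So the clip's width is 2046.33 × 1.4088 ≈ 2882.88.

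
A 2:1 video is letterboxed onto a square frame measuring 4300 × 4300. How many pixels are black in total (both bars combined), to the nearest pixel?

9245000 pixels

2:1 (2.000) > square (1.000), so the video fills the width.
Content height = 4300 × 1/2 ≈ 2150.0000 px.
Leftover height: 4300 − 2150.0000 = 2150.0000 px.
Bar area = 2150.0000 × 4300 ≈ 9245000 px.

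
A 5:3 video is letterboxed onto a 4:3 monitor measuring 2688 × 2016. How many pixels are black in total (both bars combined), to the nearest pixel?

1083802 pixels

Since 1.667 > 1.333, the video is width-limited.
The video is 2688 × 3/5 ≈ 1612.8000 px tall.
Leftover height: 2016 − 1612.8000 = 403.2000 px.
Across the 2688-px span: 403.2000 × 2688 ≈ 1083802 px.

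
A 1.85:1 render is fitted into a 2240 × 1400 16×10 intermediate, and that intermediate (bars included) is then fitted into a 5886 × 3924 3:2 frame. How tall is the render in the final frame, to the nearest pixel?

3182 px

1.85:1 in 2240×1400: fills the width, so the render is 2240.00 × 1210.81.
Second fit — the 16×10 canvas into 5886×3924 spans the width: 5886.00 × 3678.75 (×2.6277 from 2240×1400).
Applying the same ×2.6277: 1210.81 → 3181.62.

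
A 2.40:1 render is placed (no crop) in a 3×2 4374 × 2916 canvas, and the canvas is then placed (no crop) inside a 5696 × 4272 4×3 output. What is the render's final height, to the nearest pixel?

2373 px

Inside the 4374×2916 canvas the render is width-limited at 4374.00 × 1822.50.
Second fit — the 3×2 canvas into 5696×4272 spans the width: 5696.00 × 3797.33 (×1.3022 from 4374×2916).
So the render's height is 1822.50 × 1.3022 ≈ 2373.33.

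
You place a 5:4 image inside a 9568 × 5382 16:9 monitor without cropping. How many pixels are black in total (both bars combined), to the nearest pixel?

5:4 (1.250) < 16:9 (1.778), so the image fills the height.
That makes the image 6727.5000 px wide (5382 × 5/4).
Leftover width: 9568 − 6727.5000 = 2840.5000 px.
Bar area = 2840.5000 × 5382 ≈ 15287571 px.

15287571 pixels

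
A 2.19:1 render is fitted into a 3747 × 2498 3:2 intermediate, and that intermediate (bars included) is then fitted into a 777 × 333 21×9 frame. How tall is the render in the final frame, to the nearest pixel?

228 px

First fit — 2.19:1 into 3747×2498 spans the width: 3747.00 × 1710.96.
Second fit — the 3:2 canvas into 777×333 spans the height: 499.50 × 333.00 (×0.1333 from 3747×2498).
The render scales with it: height 1710.96 × 0.1333 ≈ 228.08.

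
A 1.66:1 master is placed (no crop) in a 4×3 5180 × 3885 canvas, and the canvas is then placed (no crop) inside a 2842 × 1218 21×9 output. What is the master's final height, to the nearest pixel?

Inside the 5180×3885 canvas the master is width-limited at 5180.00 × 3120.48.
The 4×3 canvas is height-limited in 2842×1218, giving 1624.00 × 1218.00; scale factor 0.3135.
So the master's height is 3120.48 × 0.3135 ≈ 978.31.

978 px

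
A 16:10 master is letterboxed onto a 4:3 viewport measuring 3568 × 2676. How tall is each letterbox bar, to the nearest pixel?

16:10 (1.600) > 4:3 (1.333), so the master fills the width.
The master is 3568 × 10/16 ≈ 2230.00 px tall.
Black = 2676 − 2230.00 = 446.00 px, or 223.00 per bar.

223 px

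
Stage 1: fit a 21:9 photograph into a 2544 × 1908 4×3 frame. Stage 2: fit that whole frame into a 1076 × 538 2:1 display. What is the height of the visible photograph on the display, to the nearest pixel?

307 px

First fit — 21:9 into 2544×1908 spans the width: 2544.00 × 1090.29.
Second fit — the 4×3 canvas into 1076×538 spans the height: 717.33 × 538.00 (×0.2820 from 2544×1908).
Applying the same ×0.2820: 1090.29 → 307.43.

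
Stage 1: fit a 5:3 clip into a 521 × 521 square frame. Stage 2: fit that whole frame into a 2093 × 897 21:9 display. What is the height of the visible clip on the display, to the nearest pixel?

5:3 in 521×521: fills the width, so the clip is 521.00 × 312.60.
Second fit — the square canvas into 2093×897 spans the height: 897.00 × 897.00 (×1.7217 from 521×521).
The clip scales with it: height 312.60 × 1.7217 ≈ 538.20.

538 px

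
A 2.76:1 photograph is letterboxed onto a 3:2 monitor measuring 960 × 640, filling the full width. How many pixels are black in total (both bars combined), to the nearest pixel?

That makes the image 347.8261 px tall (960 / 2.760).
Black = 640 − 347.8261 = 292.1739 px.
That's 292.1739 × 960 ≈ 280487 black pixels.

280487 pixels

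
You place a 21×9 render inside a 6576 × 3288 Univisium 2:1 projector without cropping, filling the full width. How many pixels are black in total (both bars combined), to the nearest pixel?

3088841 pixels

That makes the image 2818.2857 px tall (6576 × 9/21).
Leftover height: 3288 − 2818.2857 = 469.7143 px.
That's 469.7143 × 6576 ≈ 3088841 black pixels.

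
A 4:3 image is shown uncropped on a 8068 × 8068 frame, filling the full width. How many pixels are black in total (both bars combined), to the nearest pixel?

16273156 pixels

The image is 8068 × 3/4 ≈ 6051.0000 px tall.
Leftover height: 8068 − 6051.0000 = 2017.0000 px.
Across the 8068-px span: 2017.0000 × 8068 ≈ 16273156 px.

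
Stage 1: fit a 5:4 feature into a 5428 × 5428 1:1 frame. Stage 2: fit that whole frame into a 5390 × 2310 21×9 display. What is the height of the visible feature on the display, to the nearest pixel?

1848 px

First fit — 5:4 into 5428×5428 spans the width: 5428.00 × 4342.40.
Second fit — the 1:1 canvas into 5390×2310 spans the height: 2310.00 × 2310.00 (×0.4256 from 5428×5428).
So the feature's height is 4342.40 × 0.4256 ≈ 1848.00.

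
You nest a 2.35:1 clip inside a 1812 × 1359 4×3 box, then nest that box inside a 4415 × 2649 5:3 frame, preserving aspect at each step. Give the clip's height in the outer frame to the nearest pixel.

1503 px

2.35:1 in 1812×1359: fills the width, so the clip is 1812.00 × 771.06.
The 4×3 canvas is height-limited in 4415×2649, giving 3532.00 × 2649.00; scale factor 1.9492.
Applying the same ×1.9492: 771.06 → 1502.98.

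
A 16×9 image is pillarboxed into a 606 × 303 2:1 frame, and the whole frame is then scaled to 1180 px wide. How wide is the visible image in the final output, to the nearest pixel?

1049 px

At 606×303 the image is height-limited, so width = 303 × 16/9 ≈ 538.67 px.
Resizing to 1180 px wide multiplies everything by 1.9472: 538.67 → 1048.89 px.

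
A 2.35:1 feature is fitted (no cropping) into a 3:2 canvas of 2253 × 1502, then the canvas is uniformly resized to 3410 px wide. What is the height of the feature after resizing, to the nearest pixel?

Fitted into 2253×1502, the feature spans the width; its height is 2253 / 2.350 ≈ 958.72 px.
Resizing to 3410 px wide multiplies everything by 1.5135: 958.72 → 1451.06 px.

1451 px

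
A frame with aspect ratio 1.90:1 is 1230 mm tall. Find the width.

At 1.90:1, 1230 × 1.900 ≈ 2337.

2337 mm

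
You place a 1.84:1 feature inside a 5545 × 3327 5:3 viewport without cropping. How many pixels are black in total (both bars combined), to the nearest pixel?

1737875 pixels

Since 1.840 > 1.667, the feature is width-limited.
The feature is 5545 / 1.840 ≈ 3013.5870 px tall.
Black = 3327 − 3013.5870 = 313.4130 px.
Bar area = 313.4130 × 5545 ≈ 1737875 px.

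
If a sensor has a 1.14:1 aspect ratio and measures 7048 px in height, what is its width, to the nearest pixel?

8035 px

Width = 7048 × 1.140 = 8034.72.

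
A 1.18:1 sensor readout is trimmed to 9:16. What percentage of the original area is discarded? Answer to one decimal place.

The height stays; only width is cut (since 9:16 is narrower than 1.18:1).
(0.562)/(1.180) ≈ 0.477 of the area survives, leaving 52.33% discarded.

52.3%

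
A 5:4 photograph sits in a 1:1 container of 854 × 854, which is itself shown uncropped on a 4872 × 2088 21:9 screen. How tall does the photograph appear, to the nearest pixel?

First fit — 5:4 into 854×854 spans the width: 854.00 × 683.20.
1:1 in 4872×2088: fills the height, so the intermediate becomes 2088.00 × 2088.00 — a scale of ×2.4450.
The photograph scales with it: height 683.20 × 2.4450 ≈ 1670.40.

1670 px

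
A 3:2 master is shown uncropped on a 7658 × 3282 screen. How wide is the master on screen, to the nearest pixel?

4923 px

3:2 is narrower than 21×9, so it spans the full height.
Content width = 3282 × 3/2 ≈ 4923.00 px.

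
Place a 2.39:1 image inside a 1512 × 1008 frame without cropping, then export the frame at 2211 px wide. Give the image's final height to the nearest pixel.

925 px

Fitted into 1512×1008, the image spans the width; its height is 1512 / 2.390 ≈ 632.64 px.
The frame scales by 2211/1512 = 1.4623; 632.64 × 1.4623 ≈ 925.10 px.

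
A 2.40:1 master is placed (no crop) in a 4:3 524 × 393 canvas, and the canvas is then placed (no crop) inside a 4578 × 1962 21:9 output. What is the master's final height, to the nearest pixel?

Inside the 524×393 canvas the master is width-limited at 524.00 × 218.33.
Second fit — the 4:3 canvas into 4578×1962 spans the height: 2616.00 × 1962.00 (×4.9924 from 524×393).
So the master's height is 218.33 × 4.9924 ≈ 1090.00.

1090 px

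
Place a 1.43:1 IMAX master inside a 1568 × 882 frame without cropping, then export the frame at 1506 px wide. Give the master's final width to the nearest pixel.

1211 px

Fitted into 1568×882, the master spans the height; its width is 882 × 1.430 ≈ 1261.26 px.
Resizing to 1506 px wide multiplies everything by 0.9605: 1261.26 → 1211.39 px.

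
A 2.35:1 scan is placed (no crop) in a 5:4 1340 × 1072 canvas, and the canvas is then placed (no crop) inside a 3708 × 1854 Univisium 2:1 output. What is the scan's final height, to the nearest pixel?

986 px

First fit — 2.35:1 into 1340×1072 spans the width: 1340.00 × 570.21.
5:4 in 3708×1854: fills the height, so the intermediate becomes 2317.50 × 1854.00 — a scale of ×1.7295.
The scan scales with it: height 570.21 × 1.7295 ≈ 986.17.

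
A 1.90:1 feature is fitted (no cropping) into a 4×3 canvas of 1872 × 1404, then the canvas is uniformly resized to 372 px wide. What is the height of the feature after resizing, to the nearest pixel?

196 px

In the 1872×1404 frame the feature fills the width: height = 1872 / 1.900 ≈ 985.26 px.
The frame scales by 372/1872 = 0.1987; 985.26 × 0.1987 ≈ 195.79 px.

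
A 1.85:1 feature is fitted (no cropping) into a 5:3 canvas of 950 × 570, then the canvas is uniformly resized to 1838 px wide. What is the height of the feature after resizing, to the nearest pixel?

994 px

Fitted into 950×570, the feature spans the width; its height is 950 / 1.850 ≈ 513.51 px.
Scaling 950 → 1838 is ×1.9347, so the height becomes 513.51 × 1.9347 ≈ 993.51 px.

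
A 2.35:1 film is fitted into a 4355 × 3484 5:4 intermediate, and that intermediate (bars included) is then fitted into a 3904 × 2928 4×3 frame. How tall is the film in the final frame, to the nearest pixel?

First fit — 2.35:1 into 4355×3484 spans the width: 4355.00 × 1853.19.
Second fit — the 5:4 canvas into 3904×2928 spans the height: 3660.00 × 2928.00 (×0.8404 from 4355×3484).
The film scales with it: height 1853.19 × 0.8404 ≈ 1557.45.

1557 px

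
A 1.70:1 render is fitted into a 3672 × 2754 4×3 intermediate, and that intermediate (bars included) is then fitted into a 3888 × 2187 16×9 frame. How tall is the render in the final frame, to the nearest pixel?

1715 px

1.70:1 in 3672×2754: fills the width, so the render is 3672.00 × 2160.00.
The 4×3 canvas is height-limited in 3888×2187, giving 2916.00 × 2187.00; scale factor 0.7941.
So the render's height is 2160.00 × 0.7941 ≈ 1715.29.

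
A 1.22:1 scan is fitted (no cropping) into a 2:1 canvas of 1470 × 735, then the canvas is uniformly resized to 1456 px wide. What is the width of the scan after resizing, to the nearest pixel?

In the 1470×735 frame the scan fills the height: width = 735 × 1.220 ≈ 896.70 px.
Scaling 1470 → 1456 is ×0.9905, so the width becomes 896.70 × 0.9905 ≈ 888.16 px.

888 px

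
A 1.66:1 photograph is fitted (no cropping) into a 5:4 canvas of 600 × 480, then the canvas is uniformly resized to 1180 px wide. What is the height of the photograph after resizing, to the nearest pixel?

711 px

In the 600×480 frame the photograph fills the width: height = 600 / 1.660 ≈ 361.45 px.
The frame scales by 1180/600 = 1.9667; 361.45 × 1.9667 ≈ 710.84 px.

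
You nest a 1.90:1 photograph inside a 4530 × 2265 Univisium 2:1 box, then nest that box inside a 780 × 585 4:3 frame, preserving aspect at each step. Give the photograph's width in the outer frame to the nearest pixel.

741 px

Inside the 4530×2265 canvas the photograph is height-limited at 4303.50 × 2265.00.
The Univisium 2:1 canvas is width-limited in 780×585, giving 780.00 × 390.00; scale factor 0.1722.
Applying the same ×0.1722: 4303.50 → 741.00.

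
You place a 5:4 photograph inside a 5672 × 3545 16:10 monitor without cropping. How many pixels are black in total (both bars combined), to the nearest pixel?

5:4 is narrower than 16:10, so it spans the full height.
The photograph is 3545 × 5/4 ≈ 4431.2500 px wide.
5672 − 4431.2500 = 1240.7500 px of bars.
Bar area = 1240.7500 × 3545 ≈ 4398459 px.

4398459 pixels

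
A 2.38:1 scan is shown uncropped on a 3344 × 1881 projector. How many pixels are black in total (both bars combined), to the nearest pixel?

Since 2.380 > 1.778, the scan is width-limited.
That makes the image 1405.0420 px tall (3344 / 2.380).
1881 − 1405.0420 = 475.9580 px of bars.
That's 475.9580 × 3344 ≈ 1591603 black pixels.

1591603 pixels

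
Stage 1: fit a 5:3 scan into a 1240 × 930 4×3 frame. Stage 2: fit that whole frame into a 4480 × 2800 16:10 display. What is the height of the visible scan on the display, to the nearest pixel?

2240 px

First fit — 5:3 into 1240×930 spans the width: 1240.00 × 744.00.
The 4×3 canvas is height-limited in 4480×2800, giving 3733.33 × 2800.00; scale factor 3.0108.
The scan scales with it: height 744.00 × 3.0108 ≈ 2240.00.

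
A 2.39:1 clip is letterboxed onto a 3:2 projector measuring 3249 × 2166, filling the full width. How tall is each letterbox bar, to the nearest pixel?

403 px

The clip is 3249 / 2.390 ≈ 1359.41 px tall.
Leftover height: 2166 − 1359.41 = 806.59 px → 403.29 each side.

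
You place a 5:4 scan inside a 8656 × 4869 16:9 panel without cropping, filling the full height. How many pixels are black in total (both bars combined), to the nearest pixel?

12512113 pixels

The scan is 4869 × 5/4 ≈ 6086.2500 px wide.
8656 − 6086.2500 = 2569.7500 px of bars.
Bar area = 2569.7500 × 4869 ≈ 12512113 px.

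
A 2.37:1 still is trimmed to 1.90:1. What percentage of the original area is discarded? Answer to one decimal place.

19.8%

Going from 2.37:1 to 1.90:1 means cutting width while keeping height.
(1.900)/(2.370) ≈ 0.802 of the area survives, leaving 19.83% discarded.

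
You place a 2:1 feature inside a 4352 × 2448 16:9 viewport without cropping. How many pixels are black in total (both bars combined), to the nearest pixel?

1183744 pixels

2:1 (2.000) > 16:9 (1.778), so the feature fills the width.
That makes the image 2176.0000 px tall (4352 × 1/2).
Black = 2448 − 2176.0000 = 272.0000 px.
Across the 4352-px span: 272.0000 × 4352 ≈ 1183744 px.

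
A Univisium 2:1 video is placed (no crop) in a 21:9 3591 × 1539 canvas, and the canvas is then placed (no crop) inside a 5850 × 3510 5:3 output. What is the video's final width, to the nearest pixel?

5014 px

Univisium 2:1 in 3591×1539: fills the height, so the video is 3078.00 × 1539.00.
The 21:9 canvas is width-limited in 5850×3510, giving 5850.00 × 2507.14; scale factor 1.6291.
Applying the same ×1.6291: 3078.00 → 5014.29.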